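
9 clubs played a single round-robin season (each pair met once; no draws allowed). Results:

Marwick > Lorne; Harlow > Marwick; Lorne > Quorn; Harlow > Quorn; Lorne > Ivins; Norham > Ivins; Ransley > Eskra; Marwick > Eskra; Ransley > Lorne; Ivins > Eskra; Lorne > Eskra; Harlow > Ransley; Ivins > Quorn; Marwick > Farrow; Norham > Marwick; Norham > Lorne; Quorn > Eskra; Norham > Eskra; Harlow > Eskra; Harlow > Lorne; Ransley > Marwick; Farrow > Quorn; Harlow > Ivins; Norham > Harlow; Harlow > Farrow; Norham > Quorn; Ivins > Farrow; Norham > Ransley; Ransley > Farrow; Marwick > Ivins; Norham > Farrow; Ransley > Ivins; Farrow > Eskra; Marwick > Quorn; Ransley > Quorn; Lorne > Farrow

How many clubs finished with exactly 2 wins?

1

Win totals: Farrow 2, Harlow 7, Ivins 3, Eskra 0, Marwick 5, Norham 8, Lorne 4, Quorn 1, Ransley 6.
Exactly 2: Farrow — 1 club.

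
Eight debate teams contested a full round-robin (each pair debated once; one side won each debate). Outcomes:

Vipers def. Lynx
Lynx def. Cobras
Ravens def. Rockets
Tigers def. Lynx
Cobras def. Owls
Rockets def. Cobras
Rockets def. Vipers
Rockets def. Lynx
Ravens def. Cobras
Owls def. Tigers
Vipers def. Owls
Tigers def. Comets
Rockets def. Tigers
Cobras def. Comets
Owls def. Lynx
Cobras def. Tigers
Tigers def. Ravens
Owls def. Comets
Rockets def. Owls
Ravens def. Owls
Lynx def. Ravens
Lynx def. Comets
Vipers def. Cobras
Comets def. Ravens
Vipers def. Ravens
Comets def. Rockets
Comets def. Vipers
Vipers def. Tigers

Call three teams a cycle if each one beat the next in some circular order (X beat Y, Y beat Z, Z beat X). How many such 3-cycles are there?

18

Win totals: Rockets 5, Vipers 5, Owls 3, Cobras 3, Lynx 3, Comets 3, Ravens 3, Tigers 3.
A team with w wins dominates both others in C(w,2) triples; summing gives 10 + 10 + 3 + 3 + 3 + 3 + 3 + 3 = 38 transitive triples.
Total triples C(8,3) = 56, so cyclic triples = 56 − 38 = 18.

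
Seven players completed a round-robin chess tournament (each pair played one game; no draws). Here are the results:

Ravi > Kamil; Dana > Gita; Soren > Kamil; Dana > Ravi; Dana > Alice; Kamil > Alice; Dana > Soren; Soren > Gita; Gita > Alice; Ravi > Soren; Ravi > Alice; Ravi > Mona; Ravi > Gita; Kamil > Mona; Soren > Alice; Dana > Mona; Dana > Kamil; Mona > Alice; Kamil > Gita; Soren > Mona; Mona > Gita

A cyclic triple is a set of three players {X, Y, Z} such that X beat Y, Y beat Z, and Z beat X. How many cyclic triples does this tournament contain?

Win totals: Dana 6, Kamil 3, Soren 4, Mona 2, Ravi 5, Gita 1, Alice 0.
A player with w wins dominates both others in C(w,2) triples; summing gives 15 + 3 + 6 + 1 + 10 + 0 + 0 = 35 transitive triples.
Total triples C(7,3) = 35, so cyclic triples = 35 − 35 = 0.

0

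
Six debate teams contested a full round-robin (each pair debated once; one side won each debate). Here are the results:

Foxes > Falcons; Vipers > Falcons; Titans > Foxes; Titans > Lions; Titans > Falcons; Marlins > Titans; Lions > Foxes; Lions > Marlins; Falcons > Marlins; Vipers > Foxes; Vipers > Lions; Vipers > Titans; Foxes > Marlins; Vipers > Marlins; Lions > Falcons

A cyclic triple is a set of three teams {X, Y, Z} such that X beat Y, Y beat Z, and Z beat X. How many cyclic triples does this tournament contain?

3

Of the C(6,3) = 20 triples, the cyclic ones are: {Marlins, Titans, Foxes}; {Marlins, Titans, Lions}; {Marlins, Titans, Falcons}.
That is 3.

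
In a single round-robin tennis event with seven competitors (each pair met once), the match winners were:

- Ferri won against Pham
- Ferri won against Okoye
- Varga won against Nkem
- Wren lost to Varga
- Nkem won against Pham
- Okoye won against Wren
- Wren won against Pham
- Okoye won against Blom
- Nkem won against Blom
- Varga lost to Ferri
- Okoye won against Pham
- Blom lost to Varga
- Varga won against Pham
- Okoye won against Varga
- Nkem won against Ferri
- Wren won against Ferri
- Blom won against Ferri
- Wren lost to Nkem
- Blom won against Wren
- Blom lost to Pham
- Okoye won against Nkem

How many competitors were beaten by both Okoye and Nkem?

3

Okoye beat: Blom, Pham, Varga, Wren, Nkem.
Nkem beat: Blom, Pham, Wren, Ferri.
Both beat: Blom, Pham, Wren — 3.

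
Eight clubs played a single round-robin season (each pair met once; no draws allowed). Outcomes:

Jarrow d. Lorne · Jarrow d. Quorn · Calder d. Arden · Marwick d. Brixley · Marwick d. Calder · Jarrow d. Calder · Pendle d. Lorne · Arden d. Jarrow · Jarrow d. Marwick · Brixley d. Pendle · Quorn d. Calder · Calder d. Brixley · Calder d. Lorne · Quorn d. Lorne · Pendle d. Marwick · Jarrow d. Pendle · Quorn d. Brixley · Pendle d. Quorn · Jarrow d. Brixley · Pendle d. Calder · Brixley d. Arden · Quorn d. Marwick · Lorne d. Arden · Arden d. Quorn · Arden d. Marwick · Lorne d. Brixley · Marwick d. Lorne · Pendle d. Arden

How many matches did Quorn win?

Quorn's results: beat Brixley, Lorne, Calder, Marwick; lost to Arden, Pendle, Jarrow.
That is 4 wins.

4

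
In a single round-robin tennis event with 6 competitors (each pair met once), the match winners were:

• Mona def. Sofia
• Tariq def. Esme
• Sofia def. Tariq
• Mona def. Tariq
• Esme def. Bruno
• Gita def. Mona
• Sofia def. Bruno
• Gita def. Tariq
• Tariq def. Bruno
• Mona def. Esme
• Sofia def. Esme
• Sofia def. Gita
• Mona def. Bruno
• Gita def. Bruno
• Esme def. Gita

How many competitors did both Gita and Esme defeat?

1

Gita beat: Tariq, Bruno, Mona.
Esme beat: Bruno, Gita.
Both beat: Bruno — 1.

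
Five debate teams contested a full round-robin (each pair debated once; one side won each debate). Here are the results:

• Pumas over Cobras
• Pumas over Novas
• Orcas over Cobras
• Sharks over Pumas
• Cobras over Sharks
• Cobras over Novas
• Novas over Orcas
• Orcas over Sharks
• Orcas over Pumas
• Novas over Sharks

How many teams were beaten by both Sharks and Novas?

0

Sharks beat: Pumas.
Novas beat: Sharks, Orcas.
No one was beaten by both.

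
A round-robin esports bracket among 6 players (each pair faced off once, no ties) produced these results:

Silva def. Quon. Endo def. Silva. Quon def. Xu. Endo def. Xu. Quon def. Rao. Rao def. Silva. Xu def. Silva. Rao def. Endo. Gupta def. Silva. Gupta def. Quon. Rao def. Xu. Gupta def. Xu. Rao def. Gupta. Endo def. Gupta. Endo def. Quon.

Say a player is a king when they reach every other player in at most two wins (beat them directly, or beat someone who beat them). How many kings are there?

3

Rao reaches everyone (king).
Endo reaches everyone (king).
Xu cannot reach Rao, Endo, Gupta in two steps.
Gupta cannot reach Endo in two steps.
Silva cannot reach Endo, Gupta in two steps.
Quon reaches everyone (king).
Kings: Rao, Endo, Quon — 3.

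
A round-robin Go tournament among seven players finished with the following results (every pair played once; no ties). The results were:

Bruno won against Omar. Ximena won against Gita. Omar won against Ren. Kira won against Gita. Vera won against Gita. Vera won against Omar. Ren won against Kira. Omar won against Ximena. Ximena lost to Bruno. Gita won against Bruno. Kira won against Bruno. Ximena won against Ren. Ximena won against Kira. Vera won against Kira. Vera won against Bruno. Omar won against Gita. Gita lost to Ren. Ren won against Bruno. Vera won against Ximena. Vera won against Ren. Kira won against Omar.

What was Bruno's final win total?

Bruno's results: beat Ximena, Omar; lost to Ren, Kira, Gita, Vera.
That is 2 wins.

2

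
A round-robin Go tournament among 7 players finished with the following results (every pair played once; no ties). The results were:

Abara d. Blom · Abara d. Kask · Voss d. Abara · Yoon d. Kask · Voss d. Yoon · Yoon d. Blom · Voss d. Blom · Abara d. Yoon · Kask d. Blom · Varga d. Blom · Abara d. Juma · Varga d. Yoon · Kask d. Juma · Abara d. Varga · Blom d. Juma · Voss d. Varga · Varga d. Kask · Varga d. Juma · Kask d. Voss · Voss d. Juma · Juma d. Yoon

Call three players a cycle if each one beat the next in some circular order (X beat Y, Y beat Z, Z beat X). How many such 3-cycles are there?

Win totals: Varga 4, Voss 5, Kask 3, Abara 5, Yoon 2, Juma 1, Blom 1.
A player with w wins dominates both others in C(w,2) triples; summing gives 6 + 10 + 3 + 10 + 1 + 0 + 0 = 30 transitive triples.
Total triples C(7,3) = 35, so cyclic triples = 35 − 30 = 5.

5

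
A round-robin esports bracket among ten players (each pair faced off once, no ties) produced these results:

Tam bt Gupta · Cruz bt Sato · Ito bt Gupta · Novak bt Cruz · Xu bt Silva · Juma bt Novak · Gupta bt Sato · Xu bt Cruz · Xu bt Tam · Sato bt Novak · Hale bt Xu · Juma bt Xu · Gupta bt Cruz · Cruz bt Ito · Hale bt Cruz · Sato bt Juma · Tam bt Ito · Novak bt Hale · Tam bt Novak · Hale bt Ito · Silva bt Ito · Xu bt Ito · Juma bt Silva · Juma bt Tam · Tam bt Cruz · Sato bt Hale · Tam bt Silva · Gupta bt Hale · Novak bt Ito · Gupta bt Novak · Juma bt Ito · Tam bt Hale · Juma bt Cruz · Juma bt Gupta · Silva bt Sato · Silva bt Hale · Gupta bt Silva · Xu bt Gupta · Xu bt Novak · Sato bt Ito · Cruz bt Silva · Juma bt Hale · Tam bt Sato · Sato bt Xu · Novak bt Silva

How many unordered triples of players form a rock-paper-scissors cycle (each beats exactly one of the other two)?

Win totals: Xu 6, Juma 8, Hale 3, Gupta 5, Cruz 3, Tam 7, Ito 1, Sato 5, Novak 4, Silva 3.
A player with w wins dominates both others in C(w,2) triples; summing gives 15 + 28 + 3 + 10 + 3 + 21 + 0 + 10 + 6 + 3 = 99 transitive triples.
Total triples C(10,3) = 120, so cyclic triples = 120 − 99 = 21.

21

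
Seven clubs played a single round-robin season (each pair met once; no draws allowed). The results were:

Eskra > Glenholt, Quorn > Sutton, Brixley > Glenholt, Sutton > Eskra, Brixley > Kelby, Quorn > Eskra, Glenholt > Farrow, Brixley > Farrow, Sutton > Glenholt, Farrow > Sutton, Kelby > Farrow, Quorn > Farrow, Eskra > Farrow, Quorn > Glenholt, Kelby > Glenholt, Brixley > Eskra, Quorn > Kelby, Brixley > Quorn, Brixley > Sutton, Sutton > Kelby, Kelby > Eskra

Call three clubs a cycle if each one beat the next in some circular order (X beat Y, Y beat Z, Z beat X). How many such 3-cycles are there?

3

Win totals: Glenholt 1, Sutton 3, Quorn 5, Eskra 2, Farrow 1, Brixley 6, Kelby 3.
A club with w wins dominates both others in C(w,2) triples; summing gives 0 + 3 + 10 + 1 + 0 + 15 + 3 = 32 transitive triples.
Total triples C(7,3) = 35, so cyclic triples = 35 − 32 = 3.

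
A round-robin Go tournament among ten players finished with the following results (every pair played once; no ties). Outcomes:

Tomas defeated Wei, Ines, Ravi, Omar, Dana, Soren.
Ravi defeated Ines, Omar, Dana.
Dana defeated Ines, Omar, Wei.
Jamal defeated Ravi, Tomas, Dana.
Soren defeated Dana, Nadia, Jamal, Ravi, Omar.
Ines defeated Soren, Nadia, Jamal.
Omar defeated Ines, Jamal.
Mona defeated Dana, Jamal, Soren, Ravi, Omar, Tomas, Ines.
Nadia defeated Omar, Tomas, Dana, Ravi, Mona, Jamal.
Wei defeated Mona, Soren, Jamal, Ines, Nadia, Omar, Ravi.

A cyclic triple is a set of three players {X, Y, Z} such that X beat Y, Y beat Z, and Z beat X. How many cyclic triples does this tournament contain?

Win totals: Tomas 6, Soren 5, Wei 7, Jamal 3, Ravi 3, Ines 3, Nadia 6, Omar 2, Dana 3, Mona 7.
A player with w wins dominates both others in C(w,2) triples; summing gives 15 + 10 + 21 + 3 + 3 + 3 + 15 + 1 + 3 + 21 = 95 transitive triples.
Total triples C(10,3) = 120, so cyclic triples = 120 − 95 = 25.

25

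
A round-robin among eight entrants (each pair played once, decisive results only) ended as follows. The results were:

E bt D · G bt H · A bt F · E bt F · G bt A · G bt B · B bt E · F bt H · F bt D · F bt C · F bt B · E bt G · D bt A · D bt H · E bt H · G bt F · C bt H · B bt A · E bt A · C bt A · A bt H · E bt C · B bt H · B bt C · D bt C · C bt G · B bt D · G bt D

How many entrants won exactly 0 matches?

Win totals: A 2, B 5, C 3, D 3, E 6, F 4, G 5, H 0.
Exactly 0: H — 1 entrant.

1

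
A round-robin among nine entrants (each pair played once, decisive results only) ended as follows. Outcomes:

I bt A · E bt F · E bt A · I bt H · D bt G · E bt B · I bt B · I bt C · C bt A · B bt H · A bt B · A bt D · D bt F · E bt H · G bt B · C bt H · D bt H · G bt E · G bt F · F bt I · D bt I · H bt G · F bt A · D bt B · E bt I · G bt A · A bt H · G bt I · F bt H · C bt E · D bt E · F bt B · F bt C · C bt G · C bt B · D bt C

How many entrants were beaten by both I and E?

3

I beat: A, B, C, H.
E beat: A, B, F, H, I.
Both beat: A, B, H — 3.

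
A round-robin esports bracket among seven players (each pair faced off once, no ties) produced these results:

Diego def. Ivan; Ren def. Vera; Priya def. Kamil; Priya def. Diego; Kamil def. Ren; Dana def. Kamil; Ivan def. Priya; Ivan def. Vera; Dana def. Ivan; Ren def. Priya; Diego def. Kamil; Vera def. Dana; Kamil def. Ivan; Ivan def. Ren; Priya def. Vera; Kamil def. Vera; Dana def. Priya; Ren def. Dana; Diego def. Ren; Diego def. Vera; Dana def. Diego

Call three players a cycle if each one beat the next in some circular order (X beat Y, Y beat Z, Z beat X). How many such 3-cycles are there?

11

Win totals: Ivan 3, Ren 3, Vera 1, Priya 3, Dana 4, Diego 4, Kamil 3.
A player with w wins dominates both others in C(w,2) triples; summing gives 3 + 3 + 0 + 3 + 6 + 6 + 3 = 24 transitive triples.
Total triples C(7,3) = 35, so cyclic triples = 35 − 24 = 11.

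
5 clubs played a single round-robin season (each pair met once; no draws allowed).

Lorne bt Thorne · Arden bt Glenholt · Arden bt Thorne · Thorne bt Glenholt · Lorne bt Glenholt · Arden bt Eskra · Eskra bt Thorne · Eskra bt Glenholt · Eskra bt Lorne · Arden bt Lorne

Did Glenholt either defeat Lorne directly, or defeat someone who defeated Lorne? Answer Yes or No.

No

Glenholt did not beat Lorne directly.
Glenholt beat no one, so there is no intermediate club.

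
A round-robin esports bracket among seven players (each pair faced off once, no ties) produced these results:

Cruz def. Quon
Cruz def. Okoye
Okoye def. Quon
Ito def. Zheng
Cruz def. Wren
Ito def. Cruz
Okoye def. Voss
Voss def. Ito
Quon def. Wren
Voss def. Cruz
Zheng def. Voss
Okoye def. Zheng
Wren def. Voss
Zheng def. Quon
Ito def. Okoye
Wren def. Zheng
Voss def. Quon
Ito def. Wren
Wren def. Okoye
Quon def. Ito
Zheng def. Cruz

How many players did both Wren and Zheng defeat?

Wren beat: Zheng, Okoye, Voss.
Zheng beat: Voss, Quon, Cruz.
Both beat: Voss — 1.

1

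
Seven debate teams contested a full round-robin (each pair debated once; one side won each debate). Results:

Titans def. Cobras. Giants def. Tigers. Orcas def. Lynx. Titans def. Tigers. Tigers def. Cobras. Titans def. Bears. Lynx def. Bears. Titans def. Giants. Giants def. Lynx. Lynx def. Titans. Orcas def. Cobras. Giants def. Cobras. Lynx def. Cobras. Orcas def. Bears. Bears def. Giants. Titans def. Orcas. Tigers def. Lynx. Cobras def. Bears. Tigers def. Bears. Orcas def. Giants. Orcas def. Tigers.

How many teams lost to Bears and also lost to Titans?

Bears beat: Giants.
Titans beat: Tigers, Orcas, Cobras, Giants, Bears.
Both beat: Giants — 1.

1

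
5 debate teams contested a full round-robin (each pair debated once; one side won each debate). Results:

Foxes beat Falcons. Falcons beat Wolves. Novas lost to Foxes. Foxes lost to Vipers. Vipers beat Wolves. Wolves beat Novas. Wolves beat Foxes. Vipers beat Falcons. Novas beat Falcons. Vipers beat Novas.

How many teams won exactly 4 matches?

1

Win totals: Foxes 2, Wolves 2, Vipers 4, Novas 1, Falcons 1.
Exactly 4: Vipers — 1 team.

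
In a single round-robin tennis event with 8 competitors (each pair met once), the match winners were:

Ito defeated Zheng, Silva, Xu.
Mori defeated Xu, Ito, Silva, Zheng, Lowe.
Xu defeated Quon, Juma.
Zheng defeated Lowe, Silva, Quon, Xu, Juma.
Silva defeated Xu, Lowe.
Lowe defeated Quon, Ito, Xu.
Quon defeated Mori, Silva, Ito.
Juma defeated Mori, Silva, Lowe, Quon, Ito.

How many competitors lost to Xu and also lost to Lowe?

Xu beat: Juma, Quon.
Lowe beat: Xu, Ito, Quon.
Both beat: Quon — 1.

1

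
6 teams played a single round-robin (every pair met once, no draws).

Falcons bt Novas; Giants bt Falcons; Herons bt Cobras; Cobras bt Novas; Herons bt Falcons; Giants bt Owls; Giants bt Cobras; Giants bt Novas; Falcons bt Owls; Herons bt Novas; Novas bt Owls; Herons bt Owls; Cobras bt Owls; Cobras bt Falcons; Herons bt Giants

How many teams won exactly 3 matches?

1

Win totals: Owls 0, Giants 4, Cobras 3, Falcons 2, Novas 1, Herons 5.
Exactly 3: Cobras — 1 team.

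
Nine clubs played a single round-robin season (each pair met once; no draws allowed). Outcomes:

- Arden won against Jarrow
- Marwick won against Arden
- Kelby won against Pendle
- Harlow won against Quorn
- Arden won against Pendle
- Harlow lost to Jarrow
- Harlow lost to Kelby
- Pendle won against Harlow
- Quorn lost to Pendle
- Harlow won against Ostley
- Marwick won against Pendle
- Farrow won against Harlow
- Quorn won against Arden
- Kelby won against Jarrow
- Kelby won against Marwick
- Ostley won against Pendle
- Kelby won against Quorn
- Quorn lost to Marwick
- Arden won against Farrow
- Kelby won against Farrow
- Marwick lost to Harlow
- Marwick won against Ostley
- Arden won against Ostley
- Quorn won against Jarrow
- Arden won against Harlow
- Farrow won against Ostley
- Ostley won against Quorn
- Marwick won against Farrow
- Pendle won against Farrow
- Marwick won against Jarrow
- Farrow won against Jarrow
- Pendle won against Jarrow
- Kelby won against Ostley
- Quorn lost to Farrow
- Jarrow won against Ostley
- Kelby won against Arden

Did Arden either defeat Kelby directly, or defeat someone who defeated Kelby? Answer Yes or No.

No

Arden did not beat Kelby directly.
Arden beat Harlow, Ostley, Pendle, Farrow, Jarrow, but each of them lost to Kelby. No two-step path.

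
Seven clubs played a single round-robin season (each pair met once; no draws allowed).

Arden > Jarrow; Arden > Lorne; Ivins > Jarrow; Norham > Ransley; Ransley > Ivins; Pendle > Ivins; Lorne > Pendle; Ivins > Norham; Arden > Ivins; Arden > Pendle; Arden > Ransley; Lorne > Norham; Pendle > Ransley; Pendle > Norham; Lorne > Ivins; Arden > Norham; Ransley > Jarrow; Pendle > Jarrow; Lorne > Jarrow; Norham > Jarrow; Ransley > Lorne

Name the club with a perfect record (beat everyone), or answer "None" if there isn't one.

Arden has 6 wins out of 6 opponents — a perfect record.

Arden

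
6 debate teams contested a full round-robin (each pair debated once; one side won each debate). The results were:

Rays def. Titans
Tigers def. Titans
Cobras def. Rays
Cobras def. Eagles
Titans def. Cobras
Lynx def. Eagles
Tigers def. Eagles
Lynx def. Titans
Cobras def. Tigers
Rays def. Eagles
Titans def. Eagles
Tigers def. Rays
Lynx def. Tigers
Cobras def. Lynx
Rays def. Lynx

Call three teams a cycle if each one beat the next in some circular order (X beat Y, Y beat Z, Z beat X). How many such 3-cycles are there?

4

Of the C(6,3) = 20 triples, the cyclic ones are: {Tigers, Titans, Cobras}; {Tigers, Rays, Lynx}; {Titans, Rays, Cobras}; {Titans, Cobras, Lynx}.
That is 4.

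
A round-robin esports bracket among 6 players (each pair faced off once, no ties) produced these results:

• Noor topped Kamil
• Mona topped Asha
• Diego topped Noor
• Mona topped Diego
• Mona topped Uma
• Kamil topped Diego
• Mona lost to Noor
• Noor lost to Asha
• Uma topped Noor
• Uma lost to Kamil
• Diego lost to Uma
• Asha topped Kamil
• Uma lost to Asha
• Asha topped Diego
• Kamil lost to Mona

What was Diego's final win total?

1

Diego's results: beat Noor; lost to Kamil, Uma, Asha, Mona.
That is 1 win.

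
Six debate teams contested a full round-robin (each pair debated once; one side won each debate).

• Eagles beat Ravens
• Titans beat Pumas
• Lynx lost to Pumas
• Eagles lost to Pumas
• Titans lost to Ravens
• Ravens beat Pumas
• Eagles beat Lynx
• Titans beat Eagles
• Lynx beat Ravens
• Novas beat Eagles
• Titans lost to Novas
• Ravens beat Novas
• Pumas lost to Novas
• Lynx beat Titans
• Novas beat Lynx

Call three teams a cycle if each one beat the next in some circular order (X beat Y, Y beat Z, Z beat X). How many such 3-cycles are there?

7

Of the C(6,3) = 20 triples, the cyclic ones are: {Pumas, Ravens, Lynx}; {Pumas, Ravens, Eagles}; {Pumas, Lynx, Titans}; {Novas, Ravens, Lynx}; {Novas, Ravens, Eagles}; {Ravens, Titans, Eagles}; {Lynx, Titans, Eagles}.
That is 7.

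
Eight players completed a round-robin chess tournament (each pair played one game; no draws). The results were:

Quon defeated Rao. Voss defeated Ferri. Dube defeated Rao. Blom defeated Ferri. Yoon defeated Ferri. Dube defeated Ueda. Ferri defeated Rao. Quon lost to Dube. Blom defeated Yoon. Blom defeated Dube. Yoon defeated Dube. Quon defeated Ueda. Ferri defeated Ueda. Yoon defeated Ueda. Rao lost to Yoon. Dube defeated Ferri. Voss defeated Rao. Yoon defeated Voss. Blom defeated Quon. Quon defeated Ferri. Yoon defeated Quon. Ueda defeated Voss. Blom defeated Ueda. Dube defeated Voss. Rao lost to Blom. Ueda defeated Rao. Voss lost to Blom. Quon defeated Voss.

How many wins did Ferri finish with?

2

Ferri's results: beat Rao, Ueda; lost to Quon, Dube, Voss, Yoon, Blom.
That is 2 wins.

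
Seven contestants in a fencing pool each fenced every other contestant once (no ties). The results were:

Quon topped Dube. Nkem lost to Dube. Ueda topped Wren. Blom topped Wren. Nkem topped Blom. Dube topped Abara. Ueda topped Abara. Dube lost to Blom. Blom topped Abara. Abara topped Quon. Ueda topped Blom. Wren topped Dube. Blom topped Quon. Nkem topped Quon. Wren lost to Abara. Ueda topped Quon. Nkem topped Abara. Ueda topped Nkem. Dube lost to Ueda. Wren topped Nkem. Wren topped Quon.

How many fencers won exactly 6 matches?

1

Win totals: Nkem 3, Abara 2, Ueda 6, Blom 4, Dube 2, Wren 3, Quon 1.
Exactly 6: Ueda — 1 fencer.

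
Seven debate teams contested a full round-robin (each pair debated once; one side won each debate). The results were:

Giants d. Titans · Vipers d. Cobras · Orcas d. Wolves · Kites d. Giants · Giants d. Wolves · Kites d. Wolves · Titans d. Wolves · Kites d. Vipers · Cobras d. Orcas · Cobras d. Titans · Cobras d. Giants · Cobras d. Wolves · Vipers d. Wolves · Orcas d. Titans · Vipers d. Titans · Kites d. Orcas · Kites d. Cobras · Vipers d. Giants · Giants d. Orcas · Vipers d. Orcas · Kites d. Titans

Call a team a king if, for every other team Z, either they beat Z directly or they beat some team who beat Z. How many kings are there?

Wolves cannot reach Orcas, Titans, Giants, Vipers, Cobras, Kites in two steps.
Orcas cannot reach Giants, Vipers, Cobras, Kites in two steps.
Titans cannot reach Orcas, Giants, Vipers, Cobras, Kites in two steps.
Giants cannot reach Vipers, Cobras, Kites in two steps.
Vipers cannot reach Kites in two steps.
Cobras cannot reach Vipers, Kites in two steps.
Kites reaches everyone (king).
Kings: Kites — 1.

1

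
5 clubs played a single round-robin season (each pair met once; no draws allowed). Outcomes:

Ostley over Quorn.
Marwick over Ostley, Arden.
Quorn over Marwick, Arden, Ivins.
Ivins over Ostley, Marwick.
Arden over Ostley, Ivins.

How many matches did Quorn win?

3

Quorn's results: beat Ivins, Arden, Marwick; lost to Ostley.
That is 3 wins.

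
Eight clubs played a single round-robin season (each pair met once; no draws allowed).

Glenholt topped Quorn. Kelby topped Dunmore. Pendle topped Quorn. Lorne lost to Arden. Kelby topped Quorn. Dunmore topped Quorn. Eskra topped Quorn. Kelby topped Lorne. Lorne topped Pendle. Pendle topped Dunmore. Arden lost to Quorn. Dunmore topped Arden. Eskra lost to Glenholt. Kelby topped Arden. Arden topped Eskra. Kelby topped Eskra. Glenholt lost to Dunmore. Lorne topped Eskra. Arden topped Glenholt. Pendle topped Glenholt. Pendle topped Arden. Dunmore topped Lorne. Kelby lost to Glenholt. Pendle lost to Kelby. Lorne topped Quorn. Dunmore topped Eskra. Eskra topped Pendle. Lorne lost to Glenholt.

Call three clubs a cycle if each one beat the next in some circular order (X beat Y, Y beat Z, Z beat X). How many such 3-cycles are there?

12

Win totals: Pendle 4, Quorn 1, Arden 3, Glenholt 4, Kelby 6, Dunmore 5, Eskra 2, Lorne 3.
A club with w wins dominates both others in C(w,2) triples; summing gives 6 + 0 + 3 + 6 + 15 + 10 + 1 + 3 = 44 transitive triples.
Total triples C(8,3) = 56, so cyclic triples = 56 − 44 = 12.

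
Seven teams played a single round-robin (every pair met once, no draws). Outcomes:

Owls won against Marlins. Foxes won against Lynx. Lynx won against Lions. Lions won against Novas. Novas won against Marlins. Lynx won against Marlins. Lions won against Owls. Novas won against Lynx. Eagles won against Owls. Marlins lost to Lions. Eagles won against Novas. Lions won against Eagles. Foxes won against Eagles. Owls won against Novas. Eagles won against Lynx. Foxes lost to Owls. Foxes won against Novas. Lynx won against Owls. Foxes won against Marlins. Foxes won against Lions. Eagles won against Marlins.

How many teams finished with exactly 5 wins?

1

Win totals: Lynx 3, Eagles 4, Foxes 5, Novas 2, Marlins 0, Lions 4, Owls 3.
Exactly 5: Foxes — 1 team.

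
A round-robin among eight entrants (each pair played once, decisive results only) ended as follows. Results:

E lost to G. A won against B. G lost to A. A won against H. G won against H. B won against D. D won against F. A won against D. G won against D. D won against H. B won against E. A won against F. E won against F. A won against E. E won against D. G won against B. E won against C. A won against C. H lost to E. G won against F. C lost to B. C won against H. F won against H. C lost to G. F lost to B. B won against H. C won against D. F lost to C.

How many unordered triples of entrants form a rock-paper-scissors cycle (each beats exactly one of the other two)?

0

Win totals: A 7, B 5, C 3, D 2, E 4, F 1, G 6, H 0.
An entrant with w wins dominates both others in C(w,2) triples; summing gives 21 + 10 + 3 + 1 + 6 + 0 + 15 + 0 = 56 transitive triples.
Total triples C(8,3) = 56, so cyclic triples = 56 − 56 = 0.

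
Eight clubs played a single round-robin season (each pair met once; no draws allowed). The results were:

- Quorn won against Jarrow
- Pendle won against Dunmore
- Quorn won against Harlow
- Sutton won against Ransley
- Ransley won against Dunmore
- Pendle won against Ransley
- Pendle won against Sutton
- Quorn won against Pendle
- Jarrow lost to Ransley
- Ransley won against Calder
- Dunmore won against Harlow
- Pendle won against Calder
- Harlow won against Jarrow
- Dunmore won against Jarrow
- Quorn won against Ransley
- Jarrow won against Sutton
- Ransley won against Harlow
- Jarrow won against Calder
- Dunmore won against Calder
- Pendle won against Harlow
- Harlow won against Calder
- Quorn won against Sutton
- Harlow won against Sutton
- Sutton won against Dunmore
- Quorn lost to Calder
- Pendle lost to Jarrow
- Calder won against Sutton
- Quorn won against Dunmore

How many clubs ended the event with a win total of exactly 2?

Win totals: Sutton 2, Quorn 6, Harlow 3, Dunmore 3, Pendle 5, Ransley 4, Calder 2, Jarrow 3.
Exactly 2: Sutton, Calder — 2 clubs.

2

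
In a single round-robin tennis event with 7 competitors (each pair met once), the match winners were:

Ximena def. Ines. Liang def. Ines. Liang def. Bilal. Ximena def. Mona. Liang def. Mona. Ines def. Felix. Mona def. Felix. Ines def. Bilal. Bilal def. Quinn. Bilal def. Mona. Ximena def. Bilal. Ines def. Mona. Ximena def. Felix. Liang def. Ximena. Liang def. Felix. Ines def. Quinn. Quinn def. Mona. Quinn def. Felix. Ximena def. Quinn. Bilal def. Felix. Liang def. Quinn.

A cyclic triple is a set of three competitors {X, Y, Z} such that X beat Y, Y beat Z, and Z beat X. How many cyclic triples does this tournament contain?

Win totals: Mona 1, Ximena 5, Ines 4, Felix 0, Bilal 3, Liang 6, Quinn 2.
A competitor with w wins dominates both others in C(w,2) triples; summing gives 0 + 10 + 6 + 0 + 3 + 15 + 1 = 35 transitive triples.
Total triples C(7,3) = 35, so cyclic triples = 35 − 35 = 0.

0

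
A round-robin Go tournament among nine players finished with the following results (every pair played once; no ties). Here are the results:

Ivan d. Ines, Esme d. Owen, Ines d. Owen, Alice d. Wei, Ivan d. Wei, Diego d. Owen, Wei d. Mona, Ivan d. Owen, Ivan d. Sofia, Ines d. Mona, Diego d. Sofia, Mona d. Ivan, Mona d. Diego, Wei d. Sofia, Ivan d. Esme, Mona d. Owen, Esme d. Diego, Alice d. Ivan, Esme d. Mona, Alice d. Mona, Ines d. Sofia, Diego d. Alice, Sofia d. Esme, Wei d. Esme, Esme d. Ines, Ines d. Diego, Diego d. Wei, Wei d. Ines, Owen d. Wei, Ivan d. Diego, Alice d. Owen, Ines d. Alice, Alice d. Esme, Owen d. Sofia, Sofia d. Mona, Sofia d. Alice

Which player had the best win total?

Win totals: Wei 4, Mona 3, Ines 5, Owen 2, Diego 4, Ivan 6, Esme 4, Sofia 3, Alice 5.
Ivan leads with 6 wins (next highest: 5).

Ivan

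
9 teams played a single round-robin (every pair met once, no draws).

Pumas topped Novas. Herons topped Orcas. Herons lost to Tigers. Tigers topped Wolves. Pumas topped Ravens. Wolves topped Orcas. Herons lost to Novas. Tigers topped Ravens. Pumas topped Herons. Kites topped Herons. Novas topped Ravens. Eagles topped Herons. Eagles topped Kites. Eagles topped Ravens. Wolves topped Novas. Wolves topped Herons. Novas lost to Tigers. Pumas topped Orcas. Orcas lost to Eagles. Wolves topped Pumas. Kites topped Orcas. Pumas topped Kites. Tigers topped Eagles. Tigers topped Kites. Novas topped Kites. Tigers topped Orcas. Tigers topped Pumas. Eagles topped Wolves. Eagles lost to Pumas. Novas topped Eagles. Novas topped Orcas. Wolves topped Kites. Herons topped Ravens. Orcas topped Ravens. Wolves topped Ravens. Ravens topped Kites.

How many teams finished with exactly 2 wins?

Win totals: Wolves 6, Eagles 5, Herons 2, Orcas 1, Ravens 1, Novas 5, Tigers 8, Kites 2, Pumas 6.
Exactly 2: Herons, Kites — 2 teams.

2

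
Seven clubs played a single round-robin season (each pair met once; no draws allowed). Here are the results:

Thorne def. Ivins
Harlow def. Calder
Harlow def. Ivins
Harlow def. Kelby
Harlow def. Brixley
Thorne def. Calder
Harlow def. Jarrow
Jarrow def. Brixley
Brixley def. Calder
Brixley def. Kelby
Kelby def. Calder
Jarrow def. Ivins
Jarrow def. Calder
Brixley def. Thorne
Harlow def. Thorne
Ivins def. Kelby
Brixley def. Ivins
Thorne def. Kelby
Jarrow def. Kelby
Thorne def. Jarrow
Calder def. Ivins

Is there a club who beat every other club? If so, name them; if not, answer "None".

Harlow has 6 wins out of 6 opponents — a perfect record.

Harlow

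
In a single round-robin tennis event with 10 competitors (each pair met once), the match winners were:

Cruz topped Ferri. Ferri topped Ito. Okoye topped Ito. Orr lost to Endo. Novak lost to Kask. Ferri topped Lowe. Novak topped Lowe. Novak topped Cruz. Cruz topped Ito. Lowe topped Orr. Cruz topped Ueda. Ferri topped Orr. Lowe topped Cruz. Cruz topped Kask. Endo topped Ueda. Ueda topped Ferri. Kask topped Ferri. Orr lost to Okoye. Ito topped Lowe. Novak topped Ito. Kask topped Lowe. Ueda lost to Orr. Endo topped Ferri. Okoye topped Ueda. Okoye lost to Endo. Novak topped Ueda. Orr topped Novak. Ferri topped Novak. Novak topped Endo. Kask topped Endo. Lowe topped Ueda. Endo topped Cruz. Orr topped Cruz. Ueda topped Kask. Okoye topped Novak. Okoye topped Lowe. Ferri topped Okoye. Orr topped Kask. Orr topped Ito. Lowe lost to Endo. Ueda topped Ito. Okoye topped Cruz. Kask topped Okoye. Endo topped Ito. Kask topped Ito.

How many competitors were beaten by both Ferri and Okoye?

Ferri beat: Lowe, Ito, Okoye, Novak, Orr.
Okoye beat: Lowe, Ito, Novak, Orr, Ueda, Cruz.
Both beat: Lowe, Ito, Novak, Orr — 4.

4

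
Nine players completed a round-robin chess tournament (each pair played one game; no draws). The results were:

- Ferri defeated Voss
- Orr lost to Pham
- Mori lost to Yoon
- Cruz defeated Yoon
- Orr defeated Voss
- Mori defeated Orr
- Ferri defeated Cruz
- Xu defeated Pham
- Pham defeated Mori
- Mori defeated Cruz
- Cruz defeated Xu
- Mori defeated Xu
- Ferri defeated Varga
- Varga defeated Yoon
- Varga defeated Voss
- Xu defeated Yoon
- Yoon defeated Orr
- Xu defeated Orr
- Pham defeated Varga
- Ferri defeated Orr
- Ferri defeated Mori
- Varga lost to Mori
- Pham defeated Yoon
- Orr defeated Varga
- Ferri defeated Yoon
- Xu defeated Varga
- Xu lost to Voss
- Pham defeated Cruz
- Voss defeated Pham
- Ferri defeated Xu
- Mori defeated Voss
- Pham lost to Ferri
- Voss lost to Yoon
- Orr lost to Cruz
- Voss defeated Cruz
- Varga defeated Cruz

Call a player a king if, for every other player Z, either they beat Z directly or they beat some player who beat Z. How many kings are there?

Varga cannot reach Ferri in two steps.
Orr cannot reach Ferri, Mori in two steps.
Ferri reaches everyone (king).
Voss cannot reach Ferri in two steps.
Pham cannot reach Ferri in two steps.
Xu cannot reach Ferri in two steps.
Cruz cannot reach Ferri in two steps.
Yoon cannot reach Ferri in two steps.
Mori cannot reach Ferri in two steps.
Kings: Ferri — 1.

1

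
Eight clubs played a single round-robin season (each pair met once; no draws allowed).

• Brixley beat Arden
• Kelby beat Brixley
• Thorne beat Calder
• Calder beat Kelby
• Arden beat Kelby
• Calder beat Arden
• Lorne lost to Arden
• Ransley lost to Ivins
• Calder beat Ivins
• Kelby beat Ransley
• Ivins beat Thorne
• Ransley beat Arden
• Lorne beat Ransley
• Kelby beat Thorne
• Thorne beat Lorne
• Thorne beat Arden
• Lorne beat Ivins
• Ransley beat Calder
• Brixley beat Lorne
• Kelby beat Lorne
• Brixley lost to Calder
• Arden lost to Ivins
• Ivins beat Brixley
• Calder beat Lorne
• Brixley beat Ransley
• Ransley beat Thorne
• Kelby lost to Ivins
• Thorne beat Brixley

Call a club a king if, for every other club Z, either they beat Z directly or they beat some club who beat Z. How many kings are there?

7

Arden cannot reach Calder in two steps.
Ivins reaches everyone (king).
Brixley reaches everyone (king).
Ransley reaches everyone (king).
Lorne reaches everyone (king).
Calder reaches everyone (king).
Kelby reaches everyone (king).
Thorne reaches everyone (king).
Kings: Ivins, Brixley, Ransley, Lorne, Calder, Kelby, Thorne — 7.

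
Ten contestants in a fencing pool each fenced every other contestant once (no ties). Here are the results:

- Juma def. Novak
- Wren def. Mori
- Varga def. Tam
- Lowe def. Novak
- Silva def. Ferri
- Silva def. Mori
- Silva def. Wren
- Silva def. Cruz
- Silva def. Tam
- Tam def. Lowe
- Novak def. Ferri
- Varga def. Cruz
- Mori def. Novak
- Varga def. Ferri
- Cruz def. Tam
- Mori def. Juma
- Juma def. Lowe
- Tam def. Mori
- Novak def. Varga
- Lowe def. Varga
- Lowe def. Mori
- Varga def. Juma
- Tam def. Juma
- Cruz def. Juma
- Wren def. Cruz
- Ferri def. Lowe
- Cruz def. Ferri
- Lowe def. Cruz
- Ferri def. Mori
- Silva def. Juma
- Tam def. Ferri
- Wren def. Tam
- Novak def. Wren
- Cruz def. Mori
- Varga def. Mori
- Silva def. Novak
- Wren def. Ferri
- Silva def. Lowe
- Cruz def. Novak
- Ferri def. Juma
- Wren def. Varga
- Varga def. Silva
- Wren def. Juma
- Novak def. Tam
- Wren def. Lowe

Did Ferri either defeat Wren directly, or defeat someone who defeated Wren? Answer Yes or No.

Ferri did not beat Wren directly.
Ferri beat Lowe, Juma, Mori, but each of them lost to Wren. No two-step path.

No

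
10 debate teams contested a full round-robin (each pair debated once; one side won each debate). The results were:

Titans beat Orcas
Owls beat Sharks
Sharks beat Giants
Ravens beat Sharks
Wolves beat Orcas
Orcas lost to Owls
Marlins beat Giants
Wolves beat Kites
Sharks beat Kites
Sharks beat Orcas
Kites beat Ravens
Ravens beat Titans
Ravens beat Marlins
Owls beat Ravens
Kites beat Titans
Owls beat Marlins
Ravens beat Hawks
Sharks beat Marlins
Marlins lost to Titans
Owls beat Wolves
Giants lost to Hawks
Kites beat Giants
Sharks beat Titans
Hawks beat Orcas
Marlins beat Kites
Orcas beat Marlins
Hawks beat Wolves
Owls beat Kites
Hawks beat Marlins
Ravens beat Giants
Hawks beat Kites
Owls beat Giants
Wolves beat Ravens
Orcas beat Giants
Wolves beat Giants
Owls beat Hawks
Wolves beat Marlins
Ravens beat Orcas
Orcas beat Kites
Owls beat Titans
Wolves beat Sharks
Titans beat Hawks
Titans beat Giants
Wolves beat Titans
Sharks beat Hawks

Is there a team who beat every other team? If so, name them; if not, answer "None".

Owls

Owls has 9 wins out of 9 opponents — a perfect record.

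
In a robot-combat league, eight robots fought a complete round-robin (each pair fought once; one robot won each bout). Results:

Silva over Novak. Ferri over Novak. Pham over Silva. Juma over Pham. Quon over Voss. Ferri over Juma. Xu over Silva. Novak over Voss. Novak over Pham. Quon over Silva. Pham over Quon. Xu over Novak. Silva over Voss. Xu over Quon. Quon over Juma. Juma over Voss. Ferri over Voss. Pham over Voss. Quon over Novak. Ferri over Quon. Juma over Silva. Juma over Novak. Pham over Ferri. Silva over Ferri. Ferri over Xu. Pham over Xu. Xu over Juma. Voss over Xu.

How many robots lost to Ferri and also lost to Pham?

Ferri beat: Xu, Novak, Quon, Voss, Juma.
Pham beat: Xu, Silva, Quon, Voss, Ferri.
Both beat: Xu, Quon, Voss — 3.

3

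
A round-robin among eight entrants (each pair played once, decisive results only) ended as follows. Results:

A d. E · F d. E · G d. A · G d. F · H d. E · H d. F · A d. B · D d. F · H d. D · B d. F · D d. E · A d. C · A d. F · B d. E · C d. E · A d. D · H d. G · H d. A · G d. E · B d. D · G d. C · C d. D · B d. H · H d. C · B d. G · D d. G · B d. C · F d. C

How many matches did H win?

6

H's results: beat A, C, D, E, F, G; lost to B.
That is 6 wins.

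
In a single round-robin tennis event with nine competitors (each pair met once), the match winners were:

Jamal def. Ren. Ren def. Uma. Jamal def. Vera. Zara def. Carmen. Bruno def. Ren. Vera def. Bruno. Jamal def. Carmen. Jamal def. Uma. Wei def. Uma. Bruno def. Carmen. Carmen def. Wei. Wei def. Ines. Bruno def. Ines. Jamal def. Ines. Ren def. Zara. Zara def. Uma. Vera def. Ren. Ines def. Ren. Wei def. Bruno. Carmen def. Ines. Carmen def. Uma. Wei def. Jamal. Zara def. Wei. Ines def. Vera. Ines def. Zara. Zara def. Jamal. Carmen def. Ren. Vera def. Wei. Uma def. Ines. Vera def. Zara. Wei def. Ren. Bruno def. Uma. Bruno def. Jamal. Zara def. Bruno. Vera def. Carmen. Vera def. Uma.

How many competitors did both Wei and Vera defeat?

3

Wei beat: Ines, Bruno, Uma, Jamal, Ren.
Vera beat: Bruno, Uma, Zara, Wei, Carmen, Ren.
Both beat: Bruno, Uma, Ren — 3.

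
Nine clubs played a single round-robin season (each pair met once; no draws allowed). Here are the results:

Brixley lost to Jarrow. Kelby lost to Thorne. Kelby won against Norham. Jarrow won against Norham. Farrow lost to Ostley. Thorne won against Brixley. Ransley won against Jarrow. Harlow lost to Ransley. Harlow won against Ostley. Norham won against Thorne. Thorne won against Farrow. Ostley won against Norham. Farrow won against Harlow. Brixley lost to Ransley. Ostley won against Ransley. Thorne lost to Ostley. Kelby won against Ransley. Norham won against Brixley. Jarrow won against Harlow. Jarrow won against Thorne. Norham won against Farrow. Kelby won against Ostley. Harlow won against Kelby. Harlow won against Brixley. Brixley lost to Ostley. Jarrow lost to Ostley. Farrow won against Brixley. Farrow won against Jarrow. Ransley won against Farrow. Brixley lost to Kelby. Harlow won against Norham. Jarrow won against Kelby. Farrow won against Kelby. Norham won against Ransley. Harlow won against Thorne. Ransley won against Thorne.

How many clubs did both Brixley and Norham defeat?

0

Brixley beat: no one.
Norham beat: Brixley, Farrow, Thorne, Ransley.
No one was beaten by both.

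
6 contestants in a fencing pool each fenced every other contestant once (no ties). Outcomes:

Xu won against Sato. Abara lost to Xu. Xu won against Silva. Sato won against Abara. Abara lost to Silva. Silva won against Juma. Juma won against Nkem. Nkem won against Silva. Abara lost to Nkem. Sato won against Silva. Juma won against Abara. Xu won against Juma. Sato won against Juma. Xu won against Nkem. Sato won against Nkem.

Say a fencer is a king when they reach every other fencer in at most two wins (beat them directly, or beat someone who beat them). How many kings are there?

1

Silva cannot reach Sato, Xu in two steps.
Abara cannot reach Silva, Sato, Xu, Juma, Nkem in two steps.
Sato cannot reach Xu in two steps.
Xu reaches everyone (king).
Juma cannot reach Sato, Xu in two steps.
Nkem cannot reach Sato, Xu in two steps.
Kings: Xu — 1.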